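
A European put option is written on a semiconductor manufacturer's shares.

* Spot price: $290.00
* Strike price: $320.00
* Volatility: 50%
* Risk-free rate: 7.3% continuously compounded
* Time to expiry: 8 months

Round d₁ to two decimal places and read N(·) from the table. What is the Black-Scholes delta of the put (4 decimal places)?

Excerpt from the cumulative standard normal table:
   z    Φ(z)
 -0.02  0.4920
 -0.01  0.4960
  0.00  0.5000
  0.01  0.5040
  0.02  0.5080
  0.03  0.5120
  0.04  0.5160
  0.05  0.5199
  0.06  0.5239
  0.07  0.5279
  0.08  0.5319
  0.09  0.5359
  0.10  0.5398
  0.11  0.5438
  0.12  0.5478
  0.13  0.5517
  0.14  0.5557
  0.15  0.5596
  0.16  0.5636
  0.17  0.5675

σ√T = 0.5·√0.6667 = 0.4082
d₁ = [ln(290/320) + (0.073 + ½·0.5²)·0.6667] / (σ√T) = (-0.0984 + 0.1320) / 0.4082 = 0.0822 ≈ 0.08
N(d₁) = N(0.08) = 0.5319
Δ_put = N(d₁) − 1 = 0.5319 − 1 = -0.4681

-0.4681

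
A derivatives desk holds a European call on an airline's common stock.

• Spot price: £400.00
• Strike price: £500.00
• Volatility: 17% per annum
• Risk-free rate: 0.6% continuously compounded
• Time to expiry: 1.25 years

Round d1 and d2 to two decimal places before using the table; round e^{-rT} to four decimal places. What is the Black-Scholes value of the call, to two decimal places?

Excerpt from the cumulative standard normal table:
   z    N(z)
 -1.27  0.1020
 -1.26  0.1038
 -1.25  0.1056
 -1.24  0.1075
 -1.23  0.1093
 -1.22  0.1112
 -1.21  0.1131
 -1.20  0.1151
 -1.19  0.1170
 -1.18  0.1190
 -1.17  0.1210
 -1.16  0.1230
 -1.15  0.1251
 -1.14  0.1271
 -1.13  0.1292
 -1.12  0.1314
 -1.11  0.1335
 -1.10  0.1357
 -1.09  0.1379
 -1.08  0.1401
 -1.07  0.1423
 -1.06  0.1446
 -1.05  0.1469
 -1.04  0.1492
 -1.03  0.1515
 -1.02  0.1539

σ√T = 0.17·√1.25 = 0.1901
d₁ = [ln(400/500) + (0.006 + 0.17²/2)·1.25] / 0.1901 = [-0.2231 + 0.0256] / 0.1901 = -1.0395 ⇒ -1.04
d₂ = d₁ − σ√T = -1.0395 − 0.1901 = -1.2296 ⇒ -1.23
e^(−rT) = e^(−0.006·1.25) = 0.9925
N(d₁) = N(-1.04) = 0.1492;  N(d₂) = N(-1.23) = 0.1093
C = 400·0.1492 − 500·0.9925·0.1093 = 59.6800 − 54.2401 = 5.4399

£5.44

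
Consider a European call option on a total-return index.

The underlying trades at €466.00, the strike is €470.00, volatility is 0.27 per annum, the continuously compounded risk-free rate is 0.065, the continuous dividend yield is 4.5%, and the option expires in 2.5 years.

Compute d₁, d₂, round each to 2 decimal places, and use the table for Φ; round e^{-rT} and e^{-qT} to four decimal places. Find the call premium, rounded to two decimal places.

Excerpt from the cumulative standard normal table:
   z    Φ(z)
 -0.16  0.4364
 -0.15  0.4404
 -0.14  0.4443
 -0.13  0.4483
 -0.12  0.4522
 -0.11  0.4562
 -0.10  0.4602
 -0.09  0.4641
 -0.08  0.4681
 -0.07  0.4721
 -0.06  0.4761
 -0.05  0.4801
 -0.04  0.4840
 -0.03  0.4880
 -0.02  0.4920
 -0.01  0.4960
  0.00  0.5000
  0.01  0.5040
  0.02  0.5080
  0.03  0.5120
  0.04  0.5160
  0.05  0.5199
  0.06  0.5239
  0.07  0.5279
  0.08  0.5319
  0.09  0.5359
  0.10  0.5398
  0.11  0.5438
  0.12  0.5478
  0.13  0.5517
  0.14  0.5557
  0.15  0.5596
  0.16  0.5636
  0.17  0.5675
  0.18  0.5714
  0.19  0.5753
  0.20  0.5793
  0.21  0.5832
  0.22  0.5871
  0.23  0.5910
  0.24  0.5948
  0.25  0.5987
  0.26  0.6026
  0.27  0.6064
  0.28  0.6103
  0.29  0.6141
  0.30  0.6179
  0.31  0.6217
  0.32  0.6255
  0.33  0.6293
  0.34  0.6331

σ√T = 0.27·√2.5 = 0.4269
d₁ = [ln(466/470) + (0.065 − 0.045 + ½·0.27²)·2.5] / (σ√T) = (-0.0085 + 0.1411) / 0.4269 = 0.3106 → 0.31
d₂ = 0.3106 − 0.4269 = -0.1164 → -0.12
e^(−qT) = e^(−0.045·2.5) = 0.8936;  e^(−rT) = e^(−0.065·2.5) = 0.8500
N(d₁) = N(0.31) = 0.6217;  N(d₂) = N(-0.12) = 0.4522
C = 466·0.8936·0.6217 − 470·0.8500·0.4522 = 258.8868 − 180.6539 = 78.2329

€78.23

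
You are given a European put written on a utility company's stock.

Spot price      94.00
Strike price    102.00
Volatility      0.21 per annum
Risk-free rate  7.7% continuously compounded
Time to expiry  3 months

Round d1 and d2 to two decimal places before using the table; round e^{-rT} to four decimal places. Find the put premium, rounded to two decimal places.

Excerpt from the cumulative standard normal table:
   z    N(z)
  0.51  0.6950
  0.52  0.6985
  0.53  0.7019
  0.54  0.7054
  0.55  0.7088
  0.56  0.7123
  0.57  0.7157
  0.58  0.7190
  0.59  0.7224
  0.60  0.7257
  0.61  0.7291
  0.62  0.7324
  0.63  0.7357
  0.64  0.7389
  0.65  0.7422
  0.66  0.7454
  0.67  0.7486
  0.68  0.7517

7.95

σ√T = 0.21 × 0.5000 = 0.1050
d₁ = [ln(94/102) + (0.077 + 0.21²/2)·0.25] / 0.1050 = [-0.0817 + 0.0248] / 0.1050 = -0.5421 which rounds to -0.54
d₂ = d₁ − σ√T = -0.5421 − 0.1050 = -0.6471 which rounds to -0.65
exp(−rT) = exp(−0.077·0.25) = 0.9809
N(−d₂) = N(0.65) = 0.7422;  N(−d₁) = N(0.54) = 0.7054
P = 102·0.9809·0.7422 − 94·0.7054 = 74.2584 − 66.3076 = 7.9508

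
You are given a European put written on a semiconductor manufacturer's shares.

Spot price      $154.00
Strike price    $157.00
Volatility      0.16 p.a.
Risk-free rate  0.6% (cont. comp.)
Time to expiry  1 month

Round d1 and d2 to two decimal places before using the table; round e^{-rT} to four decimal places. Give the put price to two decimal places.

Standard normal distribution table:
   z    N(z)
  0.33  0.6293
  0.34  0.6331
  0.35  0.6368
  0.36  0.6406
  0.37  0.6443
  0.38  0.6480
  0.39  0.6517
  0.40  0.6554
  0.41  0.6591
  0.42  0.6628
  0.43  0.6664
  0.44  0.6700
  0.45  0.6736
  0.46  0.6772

σ√T = 0.16·√0.08333 = 0.0462
d₁ = [ln(154/157) + (0.006 + 0.16²/2)·0.08333] / 0.0462 = [-0.0193 + 0.0016] / 0.0462 = -0.3838 ≈ -0.38
d₂ = d₁ − σ√T = -0.3838 − 0.0462 = -0.4300 ≈ -0.43
e^(−rT) = e^(−0.006·0.08333) = 0.9995
N(−d₂) = N(0.43) = 0.6664;  N(−d₁) = N(0.38) = 0.6480
P = 157·0.9995·0.6664 − 154·0.6480 = 104.5725 − 99.7920 = 4.7805

$4.78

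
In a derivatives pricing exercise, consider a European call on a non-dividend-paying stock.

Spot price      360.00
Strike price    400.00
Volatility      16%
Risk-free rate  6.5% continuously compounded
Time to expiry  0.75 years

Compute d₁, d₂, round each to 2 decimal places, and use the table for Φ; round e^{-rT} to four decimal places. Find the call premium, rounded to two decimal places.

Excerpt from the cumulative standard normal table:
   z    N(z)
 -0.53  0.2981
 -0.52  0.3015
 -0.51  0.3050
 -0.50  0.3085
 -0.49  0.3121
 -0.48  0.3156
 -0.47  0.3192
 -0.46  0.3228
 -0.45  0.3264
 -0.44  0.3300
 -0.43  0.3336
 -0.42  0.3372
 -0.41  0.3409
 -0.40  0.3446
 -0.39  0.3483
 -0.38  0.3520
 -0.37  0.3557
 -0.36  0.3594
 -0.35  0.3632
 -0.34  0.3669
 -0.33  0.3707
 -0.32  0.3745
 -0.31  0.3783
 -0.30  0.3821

11.85

T = 0.75;  σ√T = 0.1386
ln(S/K) + (r + σ²/2)T = ln(360/400) + (0.065 + 0.16²/2)·0.75 = -0.1054 + 0.0584 = -0.0470
d₁ = -0.0470 / 0.1386 = -0.3393 ≈ -0.34
d₂ = d₁ − σ√T = -0.3393 − 0.1386 = -0.4778 ≈ -0.48
exp(−rT) = exp(−0.065·0.75) = 0.9524
N(d₁) = N(-0.34) = 0.3669;  N(d₂) = N(-0.48) = 0.3156
C = 360·0.3669 − 400·0.9524·0.3156 = 132.0840 − 120.2310 = 11.8530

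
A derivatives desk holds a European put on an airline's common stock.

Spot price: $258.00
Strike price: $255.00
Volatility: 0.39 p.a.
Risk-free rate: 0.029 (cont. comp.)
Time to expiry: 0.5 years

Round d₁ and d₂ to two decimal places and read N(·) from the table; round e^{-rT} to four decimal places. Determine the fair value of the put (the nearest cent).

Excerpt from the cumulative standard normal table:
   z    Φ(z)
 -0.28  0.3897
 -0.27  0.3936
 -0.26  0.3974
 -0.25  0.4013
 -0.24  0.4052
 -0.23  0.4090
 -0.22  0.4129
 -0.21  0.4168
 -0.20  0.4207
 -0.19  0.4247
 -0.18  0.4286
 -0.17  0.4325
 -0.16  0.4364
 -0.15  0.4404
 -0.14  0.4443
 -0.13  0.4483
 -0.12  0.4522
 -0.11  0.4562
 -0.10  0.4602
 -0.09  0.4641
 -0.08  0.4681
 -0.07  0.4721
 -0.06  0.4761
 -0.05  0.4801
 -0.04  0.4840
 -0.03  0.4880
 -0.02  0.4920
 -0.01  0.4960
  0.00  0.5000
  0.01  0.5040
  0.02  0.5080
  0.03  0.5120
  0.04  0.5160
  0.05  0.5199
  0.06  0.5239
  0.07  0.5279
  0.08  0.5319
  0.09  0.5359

σ√T = 0.39·√0.5 = 0.2758
ln(S/K) + (r + σ²/2)T = ln(258/255) + (0.029 + 0.39²/2)·0.5 = 0.0117 + 0.0525 = 0.0642
d₁ = 0.0642 / 0.2758 = 0.2329 ⇒ 0.23
d₂ = d₁ − σ√T = 0.2329 − 0.2758 = -0.0429 ⇒ -0.04
e^(−rT) = e^(−0.029·0.5) = 0.9856
P = 255·0.9856·N(0.04) − 258·N(-0.23) = 255·0.9856·0.5160 − 258·0.4090 = 129.6852 − 105.5220 = 24.1632

$24.16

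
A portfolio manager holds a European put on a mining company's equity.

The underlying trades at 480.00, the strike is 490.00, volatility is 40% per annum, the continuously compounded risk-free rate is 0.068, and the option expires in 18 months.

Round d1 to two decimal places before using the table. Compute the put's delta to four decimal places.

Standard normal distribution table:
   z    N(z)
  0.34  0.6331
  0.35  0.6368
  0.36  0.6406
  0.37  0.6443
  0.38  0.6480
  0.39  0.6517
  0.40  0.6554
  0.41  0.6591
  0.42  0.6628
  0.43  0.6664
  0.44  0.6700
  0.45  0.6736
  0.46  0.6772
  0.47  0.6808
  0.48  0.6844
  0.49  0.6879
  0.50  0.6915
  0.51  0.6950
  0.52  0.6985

-0.3409

T = 1.5;  σ√T = 0.4899
d₁ = [ln(480/490) + (0.068 + ½·0.4²)·1.5] / (σ√T) = (-0.0206 + 0.2220) / 0.4899 = 0.4111 which rounds to 0.41
N(d₁) = N(0.41) = 0.6591
Δ_put = N(d₁) − 1 = 0.6591 − 1 = -0.3409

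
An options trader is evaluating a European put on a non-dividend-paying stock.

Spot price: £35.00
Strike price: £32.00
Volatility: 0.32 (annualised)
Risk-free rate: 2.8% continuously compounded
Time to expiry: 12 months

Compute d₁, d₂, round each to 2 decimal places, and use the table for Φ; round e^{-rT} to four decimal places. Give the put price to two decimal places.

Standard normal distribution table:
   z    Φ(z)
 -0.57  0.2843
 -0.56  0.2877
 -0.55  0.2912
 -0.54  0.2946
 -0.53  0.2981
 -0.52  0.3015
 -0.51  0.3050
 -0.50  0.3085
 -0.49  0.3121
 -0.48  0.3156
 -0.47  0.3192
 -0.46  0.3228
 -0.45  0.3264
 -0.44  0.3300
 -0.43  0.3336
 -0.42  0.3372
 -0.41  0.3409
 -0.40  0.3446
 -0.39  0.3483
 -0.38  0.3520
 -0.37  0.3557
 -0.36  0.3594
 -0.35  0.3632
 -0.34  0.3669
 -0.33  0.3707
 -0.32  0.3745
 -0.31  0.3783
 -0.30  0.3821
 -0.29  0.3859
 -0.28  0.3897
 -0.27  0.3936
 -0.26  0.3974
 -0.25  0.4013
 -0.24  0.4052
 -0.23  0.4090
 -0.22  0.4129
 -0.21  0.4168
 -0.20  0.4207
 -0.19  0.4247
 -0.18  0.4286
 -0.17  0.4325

£2.54

σ√T = 0.32 × 1.0000 = 0.3200
ln(S/K) + (r + σ²/2)T = ln(35/32) + (0.028 + 0.32²/2)·1 = 0.0896 + 0.0792 = 0.1688
d₁ = 0.1688 / 0.3200 = 0.5275 → 0.53
d₂ = d₁ − σ√T = 0.5275 − 0.3200 = 0.2075 → 0.21
e^(−rT) = e^(−0.028·1) = 0.9724
N(−d₂) = N(-0.21) = 0.4168;  N(−d₁) = N(-0.53) = 0.2981
P = 32·0.9724·0.4168 − 35·0.2981 = 12.9695 − 10.4335 = 2.5360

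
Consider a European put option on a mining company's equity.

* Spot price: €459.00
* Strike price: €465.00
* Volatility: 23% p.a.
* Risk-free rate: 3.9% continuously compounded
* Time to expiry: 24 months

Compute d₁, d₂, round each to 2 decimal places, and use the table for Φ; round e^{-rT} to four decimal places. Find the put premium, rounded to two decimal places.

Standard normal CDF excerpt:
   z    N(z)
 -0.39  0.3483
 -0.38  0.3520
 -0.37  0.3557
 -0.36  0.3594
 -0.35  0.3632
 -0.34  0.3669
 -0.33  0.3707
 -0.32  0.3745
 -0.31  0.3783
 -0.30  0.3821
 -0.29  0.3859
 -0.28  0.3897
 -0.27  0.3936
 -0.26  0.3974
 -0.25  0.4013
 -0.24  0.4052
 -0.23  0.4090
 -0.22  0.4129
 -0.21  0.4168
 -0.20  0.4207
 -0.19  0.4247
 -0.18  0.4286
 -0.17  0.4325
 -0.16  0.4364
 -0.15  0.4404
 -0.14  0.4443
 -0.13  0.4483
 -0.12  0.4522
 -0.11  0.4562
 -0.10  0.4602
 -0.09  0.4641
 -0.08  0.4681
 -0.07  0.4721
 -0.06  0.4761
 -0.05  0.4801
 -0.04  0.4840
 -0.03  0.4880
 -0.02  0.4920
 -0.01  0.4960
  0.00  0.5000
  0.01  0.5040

T = 2;  σ√T = 0.3253
ln(S/K) + (r + σ²/2)T = ln(459/465) + (0.039 + 0.23²/2)·2 = -0.0130 + 0.1309 = 0.1179
d₁ = 0.1179 / 0.3253 = 0.3625 ⇒ 0.36
d₂ = d₁ − σ√T = 0.3625 − 0.3253 = 0.0372 ⇒ 0.04
e^(−rT) = e^(−0.039·2) = 0.9250
P = 465·0.9250·N(-0.04) − 459·N(-0.36) = 465·0.9250·0.4840 − 459·0.3594 = 208.1805 − 164.9646 = 43.2159

€43.22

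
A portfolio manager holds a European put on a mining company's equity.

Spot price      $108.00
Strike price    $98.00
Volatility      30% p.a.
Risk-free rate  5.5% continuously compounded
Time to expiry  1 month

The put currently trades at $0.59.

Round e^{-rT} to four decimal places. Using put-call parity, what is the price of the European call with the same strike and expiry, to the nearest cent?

$11.04

e^(−rT) = e^(−0.055·0.08333) = 0.9954
Put-call parity: C − P = S − K·e^(−rT) = 108 − 98·0.9954 = 108 − 97.5492 = 10.4508
C = P + (C − P) = 0.59 + (10.4508) = 11.0408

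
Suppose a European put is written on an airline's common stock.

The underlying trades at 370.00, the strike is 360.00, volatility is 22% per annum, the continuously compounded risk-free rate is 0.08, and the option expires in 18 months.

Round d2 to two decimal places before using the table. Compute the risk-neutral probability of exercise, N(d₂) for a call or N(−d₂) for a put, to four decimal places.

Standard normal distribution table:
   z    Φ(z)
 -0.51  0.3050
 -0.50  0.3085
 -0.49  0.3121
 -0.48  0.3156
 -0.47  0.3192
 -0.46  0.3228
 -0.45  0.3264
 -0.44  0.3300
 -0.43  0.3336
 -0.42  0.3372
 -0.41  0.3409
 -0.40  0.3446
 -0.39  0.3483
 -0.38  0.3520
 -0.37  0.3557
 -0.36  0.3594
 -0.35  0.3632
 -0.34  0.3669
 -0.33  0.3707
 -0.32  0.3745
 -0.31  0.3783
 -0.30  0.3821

0.3409

T = 1.5;  σ√T = 0.2694
d₁ = [ln(370/360) + (0.08 + 0.22²/2)·1.5] / 0.2694 = [0.0274 + 0.1563] / 0.2694 = 0.6818 which rounds to 0.68
d₂ = d₁ − σ√T = 0.6818 − 0.2694 = 0.4123 which rounds to 0.41
Pr(exercise) under Q = N(−d₂) = N(-0.41) = 0.3409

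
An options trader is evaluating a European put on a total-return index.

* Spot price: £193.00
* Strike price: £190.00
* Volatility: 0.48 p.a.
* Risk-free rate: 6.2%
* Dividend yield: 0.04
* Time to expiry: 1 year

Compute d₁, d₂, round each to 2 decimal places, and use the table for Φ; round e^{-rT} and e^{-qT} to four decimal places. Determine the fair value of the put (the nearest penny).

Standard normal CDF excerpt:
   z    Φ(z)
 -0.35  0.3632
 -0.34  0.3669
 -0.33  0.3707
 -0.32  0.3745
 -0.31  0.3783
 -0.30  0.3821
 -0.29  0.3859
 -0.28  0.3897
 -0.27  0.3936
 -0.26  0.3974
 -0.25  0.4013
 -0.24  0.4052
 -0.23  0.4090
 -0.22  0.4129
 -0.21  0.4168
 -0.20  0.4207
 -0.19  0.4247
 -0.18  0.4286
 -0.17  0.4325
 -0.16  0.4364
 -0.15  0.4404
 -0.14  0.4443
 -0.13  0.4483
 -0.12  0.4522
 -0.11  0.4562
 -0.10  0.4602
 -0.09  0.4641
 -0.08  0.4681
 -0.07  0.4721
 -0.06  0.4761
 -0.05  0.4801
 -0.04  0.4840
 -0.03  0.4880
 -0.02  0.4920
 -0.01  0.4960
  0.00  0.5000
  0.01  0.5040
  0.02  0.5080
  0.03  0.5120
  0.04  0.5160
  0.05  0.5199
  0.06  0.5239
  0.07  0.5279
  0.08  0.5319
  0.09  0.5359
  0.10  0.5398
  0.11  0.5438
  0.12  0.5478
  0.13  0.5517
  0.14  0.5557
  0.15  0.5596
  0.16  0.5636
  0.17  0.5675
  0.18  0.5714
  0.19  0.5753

T = 1;  σ√T = 0.4800
d₁ = [ln(193/190) + (0.062 − 0.04 + 0.48²/2)·1] / 0.4800 = [0.0157 + 0.1372] / 0.4800 = 0.3185 → 0.32
d₂ = d₁ − σ√T = 0.3185 − 0.4800 = -0.1615 → -0.16
exp(−qT) = exp(−0.04·1) = 0.9608;  exp(−rT) = exp(−0.062·1) = 0.9399
N(−d₂) = N(0.16) = 0.5636;  N(−d₁) = N(-0.32) = 0.3745
P = 190·0.9399·0.5636 − 193·0.9608·0.3745 = 100.6483 − 69.4452 = 31.2031

£31.20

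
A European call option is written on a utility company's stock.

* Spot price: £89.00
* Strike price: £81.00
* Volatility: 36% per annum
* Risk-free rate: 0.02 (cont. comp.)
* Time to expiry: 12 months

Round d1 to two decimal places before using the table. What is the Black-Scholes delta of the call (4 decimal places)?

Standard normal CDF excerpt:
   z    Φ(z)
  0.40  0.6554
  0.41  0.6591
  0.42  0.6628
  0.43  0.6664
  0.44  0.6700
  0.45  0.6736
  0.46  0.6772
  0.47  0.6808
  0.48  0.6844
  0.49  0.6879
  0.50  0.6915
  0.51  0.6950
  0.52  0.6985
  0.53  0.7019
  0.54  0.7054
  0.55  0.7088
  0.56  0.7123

σ√T = 0.36 × 1.0000 = 0.3600
d₁ = [ln(89/81) + (0.02 + 0.36²/2)·1] / 0.3600 = [0.0942 + 0.0848] / 0.3600 = 0.4972 ⇒ 0.50
N(d₁) = N(0.50) = 0.6915
Δ_call = N(d₁) = 0.6915

0.6915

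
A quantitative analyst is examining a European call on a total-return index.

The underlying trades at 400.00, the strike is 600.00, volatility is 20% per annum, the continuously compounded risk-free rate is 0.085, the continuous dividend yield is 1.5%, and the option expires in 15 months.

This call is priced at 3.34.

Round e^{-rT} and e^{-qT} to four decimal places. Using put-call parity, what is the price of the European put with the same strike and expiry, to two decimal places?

e^(−qT) = e^(−0.015·1.25) = 0.9814;  e^(−rT) = e^(−0.085·1.25) = 0.8992
Put-call parity: C − P = S·e^(−qT) − K·e^(−rT) = 400·0.9814 − 600·0.8992 = 392.5600 − 539.5200 = -146.9600
P = C − (C − P) = 3.34 − (-146.9600) = 150.3000

150.30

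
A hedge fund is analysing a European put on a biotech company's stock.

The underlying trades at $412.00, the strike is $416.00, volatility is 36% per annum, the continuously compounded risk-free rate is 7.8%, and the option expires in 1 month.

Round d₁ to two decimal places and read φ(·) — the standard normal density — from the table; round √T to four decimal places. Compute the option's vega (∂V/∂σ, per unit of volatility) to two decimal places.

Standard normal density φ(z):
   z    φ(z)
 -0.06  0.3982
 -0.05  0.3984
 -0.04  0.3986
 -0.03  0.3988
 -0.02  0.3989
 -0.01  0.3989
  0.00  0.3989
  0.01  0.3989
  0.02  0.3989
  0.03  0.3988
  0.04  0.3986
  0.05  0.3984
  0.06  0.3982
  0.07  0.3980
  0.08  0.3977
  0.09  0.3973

T = 0.08333;  σ√T = 0.1039
ln(S/K) + (r + σ²/2)T = ln(412/416) + (0.078 + 0.36²/2)·0.08333 = -0.0097 + 0.0119 = 0.0022
d₁ = 0.0022 / 0.1039 = 0.0215 which rounds to 0.02
√T = √0.08333 = 0.2887
φ(d₁) = φ(0.02) = 0.3989
vega = S·φ(d₁)·√T = 412·0.3989·0.2887 = 47.4469

47.45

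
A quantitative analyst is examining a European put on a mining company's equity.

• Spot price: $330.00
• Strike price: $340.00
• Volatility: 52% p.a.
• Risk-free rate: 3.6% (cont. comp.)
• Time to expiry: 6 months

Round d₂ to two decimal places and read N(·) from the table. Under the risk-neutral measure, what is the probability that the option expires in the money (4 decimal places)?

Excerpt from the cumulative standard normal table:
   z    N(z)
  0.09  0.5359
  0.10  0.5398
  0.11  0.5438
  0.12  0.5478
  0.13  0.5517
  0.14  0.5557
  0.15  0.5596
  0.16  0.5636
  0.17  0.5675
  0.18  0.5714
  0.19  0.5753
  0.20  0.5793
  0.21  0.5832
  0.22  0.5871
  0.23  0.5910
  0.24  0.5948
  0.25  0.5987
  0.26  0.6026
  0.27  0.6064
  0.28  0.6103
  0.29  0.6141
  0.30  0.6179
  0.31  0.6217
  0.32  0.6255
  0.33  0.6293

T = 0.5;  σ√T = 0.3677
d₁ = [ln(330/340) + (0.036 + 0.52²/2)·0.5] / 0.3677 = [-0.0299 + 0.0856] / 0.3677 = 0.1516 which rounds to 0.15
d₂ = d₁ − σ√T = 0.1516 − 0.3677 = -0.2161 which rounds to -0.22
Risk-neutral Pr[S_T < K] = N(−d₂) = N(0.22) = 0.5871

0.5871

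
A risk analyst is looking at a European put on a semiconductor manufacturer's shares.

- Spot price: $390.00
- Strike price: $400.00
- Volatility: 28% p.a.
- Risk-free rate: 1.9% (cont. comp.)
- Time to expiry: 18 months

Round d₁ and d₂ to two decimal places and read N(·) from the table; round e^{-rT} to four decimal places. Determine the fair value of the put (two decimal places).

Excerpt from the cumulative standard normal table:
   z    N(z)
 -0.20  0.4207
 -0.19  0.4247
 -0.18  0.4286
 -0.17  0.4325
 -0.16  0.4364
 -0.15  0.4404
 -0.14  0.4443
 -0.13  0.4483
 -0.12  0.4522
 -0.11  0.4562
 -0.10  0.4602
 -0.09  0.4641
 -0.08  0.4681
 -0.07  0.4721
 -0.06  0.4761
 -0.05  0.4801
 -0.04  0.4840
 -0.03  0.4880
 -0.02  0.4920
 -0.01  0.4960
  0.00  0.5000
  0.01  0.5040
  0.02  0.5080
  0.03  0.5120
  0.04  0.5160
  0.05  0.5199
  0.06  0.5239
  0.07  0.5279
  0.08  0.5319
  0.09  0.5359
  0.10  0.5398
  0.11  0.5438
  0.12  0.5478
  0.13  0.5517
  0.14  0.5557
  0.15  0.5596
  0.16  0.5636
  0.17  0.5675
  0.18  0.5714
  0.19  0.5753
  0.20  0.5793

$51.95

σ√T = 0.28 × 1.2247 = 0.3429
d₁ = [ln(390/400) + (0.019 + ½·0.28²)·1.5] / (σ√T) = (-0.0253 + 0.0873) / 0.3429 = 0.1807 ≈ 0.18
d₂ = 0.1807 − 0.3429 = -0.1622 ≈ -0.16
e^(−rT) = e^(−0.019·1.5) = 0.9719
P = 400·0.9719·N(0.16) − 390·N(-0.18) = 400·0.9719·0.5636 − 390·0.4286 = 219.1051 − 167.1540 = 51.9511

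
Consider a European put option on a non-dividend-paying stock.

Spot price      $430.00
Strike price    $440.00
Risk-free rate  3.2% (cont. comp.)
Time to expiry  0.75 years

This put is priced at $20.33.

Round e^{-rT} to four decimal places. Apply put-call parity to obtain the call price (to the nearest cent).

exp(−rT) = exp(−0.032·0.75) = 0.9763
Put-call parity: C − P = S − K·e^(−rT) = 430 − 440·0.9763 = 430 − 429.5720 = 0.4280
C = P + (C − P) = 20.33 + (0.4280) = 20.7580

$20.76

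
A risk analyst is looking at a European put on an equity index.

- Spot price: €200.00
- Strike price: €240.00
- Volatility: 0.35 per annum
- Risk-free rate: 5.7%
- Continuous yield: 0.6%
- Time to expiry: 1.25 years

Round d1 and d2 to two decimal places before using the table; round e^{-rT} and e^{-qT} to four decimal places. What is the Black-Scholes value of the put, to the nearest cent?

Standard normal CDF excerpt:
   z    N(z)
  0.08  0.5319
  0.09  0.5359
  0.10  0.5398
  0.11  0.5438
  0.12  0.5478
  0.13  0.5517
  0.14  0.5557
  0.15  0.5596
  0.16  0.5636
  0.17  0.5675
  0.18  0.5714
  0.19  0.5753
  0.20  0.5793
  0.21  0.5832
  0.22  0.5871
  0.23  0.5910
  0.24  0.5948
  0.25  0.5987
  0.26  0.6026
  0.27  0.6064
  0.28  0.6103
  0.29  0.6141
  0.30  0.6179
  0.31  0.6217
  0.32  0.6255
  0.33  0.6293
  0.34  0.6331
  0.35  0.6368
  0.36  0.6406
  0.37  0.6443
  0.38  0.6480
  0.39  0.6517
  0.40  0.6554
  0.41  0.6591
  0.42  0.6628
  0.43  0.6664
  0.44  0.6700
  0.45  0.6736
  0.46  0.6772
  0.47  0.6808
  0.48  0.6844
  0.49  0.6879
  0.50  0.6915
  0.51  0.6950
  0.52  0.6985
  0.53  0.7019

σ√T = 0.35·√1.25 = 0.3913
d₁ = [ln(200/240) + (0.057 − 0.006 + ½·0.35²)·1.25] / (σ√T) = (-0.1823 + 0.1403) / 0.3913 = -0.1074 which rounds to -0.11
d₂ = -0.1074 − 0.3913 = -0.4987 which rounds to -0.50
exp(−qT) = exp(−0.006·1.25) = 0.9925;  exp(−rT) = exp(−0.057·1.25) = 0.9312
N(−d₂) = N(0.50) = 0.6915;  N(−d₁) = N(0.11) = 0.5438
P = 240·0.9312·0.6915 − 200·0.9925·0.5438 = 154.5420 − 107.9443 = 46.5977

€46.60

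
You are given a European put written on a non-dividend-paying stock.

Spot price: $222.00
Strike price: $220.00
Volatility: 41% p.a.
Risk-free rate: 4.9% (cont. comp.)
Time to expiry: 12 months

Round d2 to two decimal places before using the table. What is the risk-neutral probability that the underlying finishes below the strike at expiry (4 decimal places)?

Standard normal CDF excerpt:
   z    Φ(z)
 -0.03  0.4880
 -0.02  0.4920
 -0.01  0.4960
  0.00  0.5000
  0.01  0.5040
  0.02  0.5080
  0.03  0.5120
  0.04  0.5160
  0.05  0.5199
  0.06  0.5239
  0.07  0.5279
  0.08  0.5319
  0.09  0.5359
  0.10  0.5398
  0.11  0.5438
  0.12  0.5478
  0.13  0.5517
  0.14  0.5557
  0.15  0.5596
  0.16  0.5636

0.5239

σ√T = 0.41·√1 = 0.4100
d₁ = [ln(222/220) + (0.049 + ½·0.41²)·1] / (σ√T) = (0.0090 + 0.1331) / 0.4100 = 0.3466 ⇒ 0.35
d₂ = 0.3466 − 0.4100 = -0.0634 ⇒ -0.06
Pr(exercise) under Q = N(−d₂) = N(0.06) = 0.5239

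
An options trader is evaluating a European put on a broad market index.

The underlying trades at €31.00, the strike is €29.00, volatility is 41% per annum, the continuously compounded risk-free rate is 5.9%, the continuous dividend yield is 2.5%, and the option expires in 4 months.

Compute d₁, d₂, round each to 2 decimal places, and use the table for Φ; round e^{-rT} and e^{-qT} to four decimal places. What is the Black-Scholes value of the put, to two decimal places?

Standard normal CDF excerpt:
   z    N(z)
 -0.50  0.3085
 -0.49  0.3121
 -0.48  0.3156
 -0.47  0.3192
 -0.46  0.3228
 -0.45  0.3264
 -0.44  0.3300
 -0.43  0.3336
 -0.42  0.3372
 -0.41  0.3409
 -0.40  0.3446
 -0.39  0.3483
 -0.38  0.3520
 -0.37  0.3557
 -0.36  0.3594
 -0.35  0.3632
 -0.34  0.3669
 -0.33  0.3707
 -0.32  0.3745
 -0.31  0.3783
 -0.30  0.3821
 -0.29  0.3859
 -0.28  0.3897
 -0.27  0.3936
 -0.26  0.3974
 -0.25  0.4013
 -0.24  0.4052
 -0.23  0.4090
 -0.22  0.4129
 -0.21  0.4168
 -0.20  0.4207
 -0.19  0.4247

σ√T = 0.41 × 0.5774 = 0.2367
d₁ = [ln(31/29) + (0.059 − 0.025 + 0.41²/2)·0.3333] / 0.2367 = [0.0667 + 0.0393] / 0.2367 = 0.4480 ≈ 0.45
d₂ = d₁ − σ√T = 0.4480 − 0.2367 = 0.2113 ≈ 0.21
e^(−qT) = e^(−0.025·0.3333) = 0.9917;  e^(−rT) = e^(−0.059·0.3333) = 0.9805
N(−d₂) = N(-0.21) = 0.4168;  N(−d₁) = N(-0.45) = 0.3264
P = 29·0.9805·0.4168 − 31·0.9917·0.3264 = 11.8515 − 10.0344 = 1.8171

€1.82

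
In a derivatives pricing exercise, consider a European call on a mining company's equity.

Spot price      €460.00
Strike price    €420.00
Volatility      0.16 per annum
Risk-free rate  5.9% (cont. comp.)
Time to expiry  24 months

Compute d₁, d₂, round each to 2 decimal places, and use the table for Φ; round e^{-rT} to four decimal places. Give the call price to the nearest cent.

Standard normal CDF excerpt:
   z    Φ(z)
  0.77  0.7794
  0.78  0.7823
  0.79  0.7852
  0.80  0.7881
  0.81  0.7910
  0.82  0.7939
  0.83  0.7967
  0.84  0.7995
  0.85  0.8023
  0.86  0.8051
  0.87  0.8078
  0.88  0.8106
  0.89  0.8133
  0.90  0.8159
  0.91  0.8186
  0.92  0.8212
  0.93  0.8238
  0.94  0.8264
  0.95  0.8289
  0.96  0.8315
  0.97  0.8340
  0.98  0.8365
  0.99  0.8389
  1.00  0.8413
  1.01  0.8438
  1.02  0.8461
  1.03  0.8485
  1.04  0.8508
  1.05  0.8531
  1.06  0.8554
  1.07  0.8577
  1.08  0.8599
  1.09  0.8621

T = 2;  σ√T = 0.2263
d₁ = [ln(460/420) + (0.059 + 0.16²/2)·2] / 0.2263 = [0.0910 + 0.1436] / 0.2263 = 1.0367 ⇒ 1.04
d₂ = d₁ − σ√T = 1.0367 − 0.2263 = 0.8104 ⇒ 0.81
e^(−rT) = e^(−0.059·2) = 0.8887
C = 460·N(1.04) − 420·0.8887·N(0.81) = 460·0.8508 − 420·0.8887·0.7910 = 391.3680 − 295.2439 = 96.1241

€96.12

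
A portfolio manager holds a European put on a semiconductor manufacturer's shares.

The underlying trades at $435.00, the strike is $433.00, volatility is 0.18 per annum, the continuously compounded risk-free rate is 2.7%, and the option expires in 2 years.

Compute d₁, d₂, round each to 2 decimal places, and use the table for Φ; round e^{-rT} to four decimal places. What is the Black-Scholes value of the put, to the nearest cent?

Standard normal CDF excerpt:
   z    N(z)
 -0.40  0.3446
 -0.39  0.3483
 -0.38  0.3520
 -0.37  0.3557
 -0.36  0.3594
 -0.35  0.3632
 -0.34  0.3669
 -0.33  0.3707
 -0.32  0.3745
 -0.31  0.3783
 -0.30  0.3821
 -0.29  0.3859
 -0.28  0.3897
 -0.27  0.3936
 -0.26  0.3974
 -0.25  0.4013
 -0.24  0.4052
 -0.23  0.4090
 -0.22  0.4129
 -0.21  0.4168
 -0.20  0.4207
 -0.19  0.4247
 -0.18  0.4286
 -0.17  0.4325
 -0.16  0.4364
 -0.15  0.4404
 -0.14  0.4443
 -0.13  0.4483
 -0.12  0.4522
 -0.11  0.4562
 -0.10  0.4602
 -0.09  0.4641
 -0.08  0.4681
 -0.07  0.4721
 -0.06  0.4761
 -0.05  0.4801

σ√T = 0.18 × 1.4142 = 0.2546
d₁ = [ln(435/433) + (0.027 + 0.18²/2)·2] / 0.2546 = [0.0046 + 0.0864] / 0.2546 = 0.3575 ≈ 0.36
d₂ = d₁ − σ√T = 0.3575 − 0.2546 = 0.1030 ≈ 0.10
exp(−rT) = exp(−0.027·2) = 0.9474
N(−d₂) = N(-0.10) = 0.4602;  N(−d₁) = N(-0.36) = 0.3594
P = 433·0.9474·0.4602 − 435·0.3594 = 188.7852 − 156.3390 = 32.4462

$32.45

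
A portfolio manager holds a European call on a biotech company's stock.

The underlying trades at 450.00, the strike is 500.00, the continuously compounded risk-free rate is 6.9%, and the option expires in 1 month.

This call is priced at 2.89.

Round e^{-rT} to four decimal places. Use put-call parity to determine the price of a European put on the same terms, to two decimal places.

50.04

exp(−rT) = exp(−0.069·0.08333) = 0.9943
Put-call parity: C − P = S − K·e^(−rT) = 450 − 500·0.9943 = 450 − 497.1500 = -47.1500
P = C − (C − P) = 2.89 − (-47.1500) = 50.0400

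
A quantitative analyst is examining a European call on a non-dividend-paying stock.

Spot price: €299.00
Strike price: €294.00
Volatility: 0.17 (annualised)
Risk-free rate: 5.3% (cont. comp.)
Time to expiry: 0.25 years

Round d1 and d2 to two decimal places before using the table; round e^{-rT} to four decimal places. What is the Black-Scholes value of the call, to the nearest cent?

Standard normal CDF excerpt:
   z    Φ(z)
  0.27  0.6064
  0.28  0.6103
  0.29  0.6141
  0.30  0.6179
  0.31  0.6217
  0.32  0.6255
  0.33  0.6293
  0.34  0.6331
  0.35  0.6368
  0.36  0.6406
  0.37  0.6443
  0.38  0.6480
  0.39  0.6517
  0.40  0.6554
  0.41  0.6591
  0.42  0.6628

€15.60

T = 0.25;  σ√T = 0.0850
ln(S/K) + (r + σ²/2)T = ln(299/294) + (0.053 + 0.17²/2)·0.25 = 0.0169 + 0.0169 = 0.0337
d₁ = 0.0337 / 0.0850 = 0.3968 which rounds to 0.40
d₂ = d₁ − σ√T = 0.3968 − 0.0850 = 0.3118 which rounds to 0.31
e^(−rT) = e^(−0.053·0.25) = 0.9868
N(d₁) = N(0.40) = 0.6554;  N(d₂) = N(0.31) = 0.6217
C = 299·0.6554 − 294·0.9868·0.6217 = 195.9646 − 180.3671 = 15.5975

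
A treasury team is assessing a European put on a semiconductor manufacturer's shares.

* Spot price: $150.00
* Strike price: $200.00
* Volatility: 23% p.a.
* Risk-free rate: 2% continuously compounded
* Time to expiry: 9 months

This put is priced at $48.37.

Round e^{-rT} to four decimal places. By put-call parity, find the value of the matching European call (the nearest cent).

$1.35

e^(−rT) = e^(−0.02·0.75) = 0.9851
Put-call parity: C − P = S − K·e^(−rT) = 150 − 200·0.9851 = 150 − 197.0200 = -47.0200
C = P + (C − P) = 48.37 + (-47.0200) = 1.3500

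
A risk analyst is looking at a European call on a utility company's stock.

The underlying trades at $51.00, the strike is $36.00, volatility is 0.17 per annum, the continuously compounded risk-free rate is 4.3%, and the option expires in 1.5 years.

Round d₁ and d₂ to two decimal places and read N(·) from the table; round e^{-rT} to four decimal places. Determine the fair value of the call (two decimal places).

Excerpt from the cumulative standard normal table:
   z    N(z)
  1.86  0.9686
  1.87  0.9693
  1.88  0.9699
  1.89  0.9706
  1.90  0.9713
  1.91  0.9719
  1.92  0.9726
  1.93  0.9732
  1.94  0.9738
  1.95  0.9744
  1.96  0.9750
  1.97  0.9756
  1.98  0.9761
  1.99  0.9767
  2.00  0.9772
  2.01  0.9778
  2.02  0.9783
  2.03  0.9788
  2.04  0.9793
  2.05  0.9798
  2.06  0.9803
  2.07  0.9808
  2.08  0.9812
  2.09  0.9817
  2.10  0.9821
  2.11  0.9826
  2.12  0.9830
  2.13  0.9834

σ√T = 0.17 × 1.2247 = 0.2082
ln(S/K) + (r + σ²/2)T = ln(51/36) + (0.043 + 0.17²/2)·1.5 = 0.3483 + 0.0862 = 0.4345
d₁ = 0.4345 / 0.2082 = 2.0868 which rounds to 2.09
d₂ = d₁ − σ√T = 2.0868 − 0.2082 = 1.8786 which rounds to 1.88
e^(−rT) = e^(−0.043·1.5) = 0.9375
C = 51·N(2.09) − 36·0.9375·N(1.88) = 51·0.9817 − 36·0.9375·0.9699 = 50.0667 − 32.7341 = 17.3326

$17.33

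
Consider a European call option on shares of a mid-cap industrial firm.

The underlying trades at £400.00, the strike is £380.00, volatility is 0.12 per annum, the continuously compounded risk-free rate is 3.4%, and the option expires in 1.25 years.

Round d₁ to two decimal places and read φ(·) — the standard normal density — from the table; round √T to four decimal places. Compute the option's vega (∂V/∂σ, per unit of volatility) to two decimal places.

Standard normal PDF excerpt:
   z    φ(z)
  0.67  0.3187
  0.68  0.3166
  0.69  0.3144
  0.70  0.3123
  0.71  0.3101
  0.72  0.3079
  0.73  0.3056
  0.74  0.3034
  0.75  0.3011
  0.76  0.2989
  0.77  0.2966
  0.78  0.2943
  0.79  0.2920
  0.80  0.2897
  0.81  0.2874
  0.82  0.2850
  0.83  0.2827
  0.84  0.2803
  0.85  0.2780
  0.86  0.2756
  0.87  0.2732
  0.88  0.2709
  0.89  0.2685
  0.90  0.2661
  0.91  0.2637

σ√T = 0.12 × 1.1180 = 0.1342
d₁ = [ln(400/380) + (0.034 + 0.12²/2)·1.25] / 0.1342 = [0.0513 + 0.0515] / 0.1342 = 0.7662 ≈ 0.77
√T = √1.25 = 1.1180
φ(d₁) = φ(0.77) = 0.2966
vega = S·φ(d₁)·√T = 400·0.2966·1.1180 = 132.6395
(Vega is the same for a European call and put with the same parameters.)

132.64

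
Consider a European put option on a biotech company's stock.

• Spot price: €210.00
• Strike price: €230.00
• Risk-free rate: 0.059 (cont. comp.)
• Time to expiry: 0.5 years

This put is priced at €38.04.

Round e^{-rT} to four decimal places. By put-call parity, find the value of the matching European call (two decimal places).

€24.73

exp(−rT) = exp(−0.059·0.5) = 0.9709
Put-call parity: C − P = S − K·e^(−rT) = 210 − 230·0.9709 = 210 − 223.3070 = -13.3070
C = P + (C − P) = 38.04 + (-13.3070) = 24.7330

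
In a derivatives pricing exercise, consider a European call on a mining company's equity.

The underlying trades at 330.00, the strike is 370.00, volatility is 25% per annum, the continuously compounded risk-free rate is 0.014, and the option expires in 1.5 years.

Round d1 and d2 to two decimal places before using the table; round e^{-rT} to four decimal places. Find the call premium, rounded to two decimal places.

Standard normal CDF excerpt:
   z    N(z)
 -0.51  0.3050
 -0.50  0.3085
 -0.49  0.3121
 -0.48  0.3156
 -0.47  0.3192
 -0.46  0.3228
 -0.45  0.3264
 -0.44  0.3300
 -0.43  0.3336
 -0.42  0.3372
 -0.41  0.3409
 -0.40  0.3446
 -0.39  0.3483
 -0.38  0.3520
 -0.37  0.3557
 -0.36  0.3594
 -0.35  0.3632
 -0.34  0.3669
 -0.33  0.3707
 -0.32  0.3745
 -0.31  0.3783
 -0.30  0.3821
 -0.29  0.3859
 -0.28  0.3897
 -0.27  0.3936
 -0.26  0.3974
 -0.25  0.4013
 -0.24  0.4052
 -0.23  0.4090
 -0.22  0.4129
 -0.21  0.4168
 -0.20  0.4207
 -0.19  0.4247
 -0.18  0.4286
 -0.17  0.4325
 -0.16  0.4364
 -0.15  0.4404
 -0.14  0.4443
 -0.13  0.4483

28.38

σ√T = 0.25 × 1.2247 = 0.3062
d₁ = [ln(330/370) + (0.014 + ½·0.25²)·1.5] / (σ√T) = (-0.1144 + 0.0679) / 0.3062 = -0.1520 which rounds to -0.15
d₂ = -0.1520 − 0.3062 = -0.4582 which rounds to -0.46
e^(−rT) = e^(−0.014·1.5) = 0.9792
N(d₁) = N(-0.15) = 0.4404;  N(d₂) = N(-0.46) = 0.3228
C = 330·0.4404 − 370·0.9792·0.3228 = 145.3320 − 116.9517 = 28.3803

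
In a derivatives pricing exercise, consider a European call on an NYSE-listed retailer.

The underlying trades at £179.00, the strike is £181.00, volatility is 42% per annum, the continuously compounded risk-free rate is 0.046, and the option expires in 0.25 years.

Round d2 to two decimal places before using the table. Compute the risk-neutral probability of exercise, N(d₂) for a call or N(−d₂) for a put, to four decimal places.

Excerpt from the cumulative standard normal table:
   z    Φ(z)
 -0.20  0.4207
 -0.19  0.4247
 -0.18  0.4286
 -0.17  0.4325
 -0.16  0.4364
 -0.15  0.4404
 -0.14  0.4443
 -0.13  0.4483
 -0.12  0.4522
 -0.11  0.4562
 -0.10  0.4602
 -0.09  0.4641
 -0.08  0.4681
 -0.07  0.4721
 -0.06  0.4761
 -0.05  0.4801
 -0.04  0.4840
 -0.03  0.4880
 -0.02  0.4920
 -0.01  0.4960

σ√T = 0.42 × 0.5000 = 0.2100
ln(S/K) + (r + σ²/2)T = ln(179/181) + (0.046 + 0.42²/2)·0.25 = -0.0111 + 0.0335 = 0.0224
d₁ = 0.0224 / 0.2100 = 0.1069 ⇒ 0.11
d₂ = d₁ − σ√T = 0.1069 − 0.2100 = -0.1031 ⇒ -0.10
Risk-neutral Pr[S_T > K] = N(d₂) = N(-0.10) = 0.4602

0.4602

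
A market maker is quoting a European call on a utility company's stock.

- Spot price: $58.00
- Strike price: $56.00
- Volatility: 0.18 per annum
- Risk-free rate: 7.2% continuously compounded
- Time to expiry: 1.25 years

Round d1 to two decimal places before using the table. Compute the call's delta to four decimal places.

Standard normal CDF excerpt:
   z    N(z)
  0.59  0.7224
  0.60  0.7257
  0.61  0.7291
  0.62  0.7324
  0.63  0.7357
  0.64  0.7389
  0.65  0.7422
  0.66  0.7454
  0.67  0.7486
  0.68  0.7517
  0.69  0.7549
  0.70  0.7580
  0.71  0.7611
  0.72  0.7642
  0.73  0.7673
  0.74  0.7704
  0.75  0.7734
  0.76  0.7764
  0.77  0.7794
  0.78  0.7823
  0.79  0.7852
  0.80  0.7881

0.7642

T = 1.25;  σ√T = 0.2012
d₁ = [ln(58/56) + (0.072 + 0.18²/2)·1.25] / 0.2012 = [0.0351 + 0.1103] / 0.2012 = 0.7222 ≈ 0.72
N(d₁) = N(0.72) = 0.7642
Δ_call = N(d₁) = 0.7642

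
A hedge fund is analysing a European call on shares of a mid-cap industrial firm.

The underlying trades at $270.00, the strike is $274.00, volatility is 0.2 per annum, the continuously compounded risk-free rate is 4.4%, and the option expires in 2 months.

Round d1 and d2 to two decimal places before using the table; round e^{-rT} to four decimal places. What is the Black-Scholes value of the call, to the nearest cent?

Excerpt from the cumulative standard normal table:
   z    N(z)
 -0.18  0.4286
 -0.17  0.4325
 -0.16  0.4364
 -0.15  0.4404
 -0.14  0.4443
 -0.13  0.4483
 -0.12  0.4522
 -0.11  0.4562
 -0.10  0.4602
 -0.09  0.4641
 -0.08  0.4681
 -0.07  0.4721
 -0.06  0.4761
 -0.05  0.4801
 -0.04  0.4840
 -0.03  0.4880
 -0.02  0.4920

$7.69

σ√T = 0.2·√0.1667 = 0.0816
d₁ = [ln(270/274) + (0.044 + 0.2²/2)·0.1667] / 0.0816 = [-0.0147 + 0.0107] / 0.0816 = -0.0495 → -0.05
d₂ = d₁ − σ√T = -0.0495 − 0.0816 = -0.1311 → -0.13
e^(−rT) = e^(−0.044·0.1667) = 0.9927
N(d₁) = N(-0.05) = 0.4801;  N(d₂) = N(-0.13) = 0.4483
C = 270·0.4801 − 274·0.9927·0.4483 = 129.6270 − 121.9375 = 7.6895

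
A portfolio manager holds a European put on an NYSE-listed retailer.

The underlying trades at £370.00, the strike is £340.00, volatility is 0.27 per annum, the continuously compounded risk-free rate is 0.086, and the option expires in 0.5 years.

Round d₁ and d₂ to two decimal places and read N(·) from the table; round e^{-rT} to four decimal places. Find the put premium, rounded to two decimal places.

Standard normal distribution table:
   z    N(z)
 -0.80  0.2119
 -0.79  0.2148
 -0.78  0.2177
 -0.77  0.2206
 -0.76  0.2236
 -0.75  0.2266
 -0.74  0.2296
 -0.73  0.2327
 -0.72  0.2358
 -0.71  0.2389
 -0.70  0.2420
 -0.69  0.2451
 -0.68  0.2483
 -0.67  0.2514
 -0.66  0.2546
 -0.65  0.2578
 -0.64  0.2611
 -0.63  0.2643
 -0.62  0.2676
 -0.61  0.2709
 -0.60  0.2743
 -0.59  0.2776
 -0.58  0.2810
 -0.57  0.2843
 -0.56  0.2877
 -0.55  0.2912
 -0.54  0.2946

T = 0.5;  σ√T = 0.1909
d₁ = [ln(370/340) + (0.086 + 0.27²/2)·0.5] / 0.1909 = [0.0846 + 0.0612] / 0.1909 = 0.7636 ⇒ 0.76
d₂ = d₁ − σ√T = 0.7636 − 0.1909 = 0.5727 ⇒ 0.57
exp(−rT) = exp(−0.086·0.5) = 0.9579
N(−d₂) = N(-0.57) = 0.2843;  N(−d₁) = N(-0.76) = 0.2236
P = 340·0.9579·0.2843 − 370·0.2236 = 92.5925 − 82.7320 = 9.8605

£9.86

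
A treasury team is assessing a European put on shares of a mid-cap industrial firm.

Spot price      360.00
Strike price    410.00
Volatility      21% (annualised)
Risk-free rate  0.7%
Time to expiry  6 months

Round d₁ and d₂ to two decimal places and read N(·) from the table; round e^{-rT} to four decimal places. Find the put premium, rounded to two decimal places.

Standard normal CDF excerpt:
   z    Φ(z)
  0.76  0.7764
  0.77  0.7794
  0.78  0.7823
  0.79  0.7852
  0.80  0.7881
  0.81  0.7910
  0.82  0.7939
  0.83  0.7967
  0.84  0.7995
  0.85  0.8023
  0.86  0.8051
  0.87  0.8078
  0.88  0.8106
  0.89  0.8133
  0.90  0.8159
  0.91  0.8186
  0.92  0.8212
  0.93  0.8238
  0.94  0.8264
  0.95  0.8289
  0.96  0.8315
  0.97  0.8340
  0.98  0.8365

54.95

σ√T = 0.21·√0.5 = 0.1485
d₁ = [ln(360/410) + (0.007 + ½·0.21²)·0.5] / (σ√T) = (-0.1301 + 0.0145) / 0.1485 = -0.7780 which rounds to -0.78
d₂ = -0.7780 − 0.1485 = -0.9265 which rounds to -0.93
exp(−rT) = exp(−0.007·0.5) = 0.9965
N(−d₂) = N(0.93) = 0.8238;  N(−d₁) = N(0.78) = 0.7823
P = 410·0.9965·0.8238 − 360·0.7823 = 336.5758 − 281.6280 = 54.9478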